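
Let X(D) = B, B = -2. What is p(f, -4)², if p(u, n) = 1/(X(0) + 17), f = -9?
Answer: 1/225 ≈ 0.0044444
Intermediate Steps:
X(D) = -2
p(u, n) = 1/15 (p(u, n) = 1/(-2 + 17) = 1/15)
p(f, -4)² = (1/15)² = 1/225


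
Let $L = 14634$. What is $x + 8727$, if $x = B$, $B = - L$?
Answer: $-5907$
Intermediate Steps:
$B = -14634$ ($B = \left(-1\right) 14634 = -14634$)
$x = -14634$
$x + 8727 = -14634 + 8727 = -5907$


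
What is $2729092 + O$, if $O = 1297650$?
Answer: $4026742$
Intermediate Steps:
$2729092 + O = 2729092 + 1297650 = 4026742$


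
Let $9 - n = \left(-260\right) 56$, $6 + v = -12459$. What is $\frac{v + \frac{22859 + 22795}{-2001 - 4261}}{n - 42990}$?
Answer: $\frac{39050742}{88986151} \approx 0.43884$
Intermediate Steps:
$v = -12465$ ($v = -6 - 12459 = -12465$)
$n = 14569$ ($n = 9 - \left(-260\right) 56 = 9 - -14560 = 9 + 14560 = 14569$)
$\frac{v + \frac{22859 + 22795}{-2001 - 4261}}{n - 42990} = \frac{-12465 + \frac{22859 + 22795}{-2001 - 4261}}{14569 - 42990} = \frac{-12465 + \frac{45654}{-6262}}{-28421} = \left(-12465 + 45654 \left(- \frac{1}{6262}\right)\right) \left(- \frac{1}{28421}\right) = \left(-12465 - \frac{22827}{3131}\right) \left(- \frac{1}{28421}\right) = \left(- \frac{39050742}{3131}\right) \left(- \frac{1}{28421}\right) = \frac{39050742}{88986151}$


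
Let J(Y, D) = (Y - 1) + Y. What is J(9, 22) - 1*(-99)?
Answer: 116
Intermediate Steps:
J(Y, D) = -1 + 2*Y (J(Y, D) = (-1 + Y) + Y = -1 + 2*Y)
J(9, 22) - 1*(-99) = (-1 + 2*9) - 1*(-99) = (-1 + 18) + 99 = 17 + 99 = 116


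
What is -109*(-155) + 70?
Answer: 16965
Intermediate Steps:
-109*(-155) + 70 = 16895 + 70 = 16965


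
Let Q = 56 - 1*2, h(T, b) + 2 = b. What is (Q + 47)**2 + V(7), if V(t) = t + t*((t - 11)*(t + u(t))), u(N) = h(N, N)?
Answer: 9872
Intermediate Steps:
h(T, b) = -2 + b
u(N) = -2 + N
V(t) = t + t*(-11 + t)*(-2 + 2*t) (V(t) = t + t*((t - 11)*(t + (-2 + t))) = t + t*((-11 + t)*(-2 + 2*t)) = t + t*(-11 + t)*(-2 + 2*t))
Q = 54 (Q = 56 - 2 = 54)
(Q + 47)**2 + V(7) = (54 + 47)**2 + 7*(23 - 24*7 + 2*7**2) = 101**2 + 7*(23 - 168 + 2*49) = 10201 + 7*(23 - 168 + 98) = 10201 + 7*(-47) = 10201 - 329 = 9872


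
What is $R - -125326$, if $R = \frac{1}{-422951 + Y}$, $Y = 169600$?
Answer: $\frac{31751467425}{253351} \approx 1.2533 \cdot 10^{5}$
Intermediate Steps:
$R = - \frac{1}{253351}$ ($R = \frac{1}{-422951 + 169600} = \frac{1}{-253351} = - \frac{1}{253351} \approx -3.9471 \cdot 10^{-6}$)
$R - -125326 = - \frac{1}{253351} - -125326 = - \frac{1}{253351} + 125326 = \frac{31751467425}{253351}$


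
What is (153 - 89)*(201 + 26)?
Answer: 14528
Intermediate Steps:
(153 - 89)*(201 + 26) = 64*227 = 14528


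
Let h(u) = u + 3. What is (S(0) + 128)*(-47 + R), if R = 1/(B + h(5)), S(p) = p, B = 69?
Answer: -463104/77 ≈ -6014.3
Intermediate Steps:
h(u) = 3 + u
R = 1/77 (R = 1/(69 + (3 + 5)) = 1/(69 + 8) = 1/77 ≈ 0.012987)
(S(0) + 128)*(-47 + R) = (0 + 128)*(-47 + 1/77) = 128*(-3618/77) = -463104/77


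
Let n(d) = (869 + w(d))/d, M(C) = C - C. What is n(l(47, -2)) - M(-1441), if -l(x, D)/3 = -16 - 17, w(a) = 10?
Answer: 293/33 ≈ 8.8788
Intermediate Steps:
l(x, D) = 99 (l(x, D) = -3*(-16 - 17) = -3*(-33) = 99)
M(C) = 0
n(d) = 879/d (n(d) = (869 + 10)/d = 879/d)
n(l(47, -2)) - M(-1441) = 879/99 - 1*0 = 879*(1/99) + 0 = 293/33 + 0 = 293/33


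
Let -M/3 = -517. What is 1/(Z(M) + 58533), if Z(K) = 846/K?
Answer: 11/643869 ≈ 1.7084e-5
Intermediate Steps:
M = 1551 (M = -3*(-517) = 1551)
1/(Z(M) + 58533) = 1/(846/1551 + 58533) = 1/(846*(1/1551) + 58533) = 1/(6/11 + 58533) = 1/(643869/11) = 11/643869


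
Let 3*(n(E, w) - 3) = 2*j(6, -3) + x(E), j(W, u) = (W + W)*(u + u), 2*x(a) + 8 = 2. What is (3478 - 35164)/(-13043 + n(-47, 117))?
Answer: 10562/4363 ≈ 2.4208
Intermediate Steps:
x(a) = -3 (x(a) = -4 + (1/2)*2 = -4 + 1 = -3)
j(W, u) = 4*W*u (j(W, u) = (2*W)*(2*u) = 4*W*u)
n(E, w) = -46 (n(E, w) = 3 + (2*(4*6*(-3)) - 3)/3 = 3 + (2*(-72) - 3)/3 = 3 + (-144 - 3)/3 = 3 + (1/3)*(-147) = 3 - 49 = -46)
(3478 - 35164)/(-13043 + n(-47, 117)) = (3478 - 35164)/(-13043 - 46) = -31686/(-13089) = -31686*(-1/13089) = 10562/4363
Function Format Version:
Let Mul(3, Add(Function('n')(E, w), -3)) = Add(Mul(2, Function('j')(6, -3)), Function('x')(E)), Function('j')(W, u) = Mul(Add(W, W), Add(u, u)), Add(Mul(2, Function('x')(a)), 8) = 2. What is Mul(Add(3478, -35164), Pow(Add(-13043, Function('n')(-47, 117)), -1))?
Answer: Rational(10562, 4363) ≈ 2.4208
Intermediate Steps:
Function('x')(a) = -3 (Function('x')(a) = Add(-4, Mul(Rational(1, 2), 2)) = Add(-4, 1) = -3)
Function('j')(W, u) = Mul(4, W, u) (Function('j')(W, u) = Mul(Mul(2, W), Mul(2, u)) = Mul(4, W, u))
Function('n')(E, w) = -46 (Function('n')(E, w) = Add(3, Mul(Rational(1, 3), Add(Mul(2, Mul(4, 6, -3)), -3))) = Add(3, Mul(Rational(1, 3), Add(Mul(2, -72), -3))) = Add(3, Mul(Rational(1, 3), Add(-144, -3))) = Add(3, Mul(Rational(1, 3), -147)) = Add(3, -49) = -46)
Mul(Add(3478, -35164), Pow(Add(-13043, Function('n')(-47, 117)), -1)) = Mul(Add(3478, -35164), Pow(Add(-13043, -46), -1)) = Mul(-31686, Pow(-13089, -1)) = Mul(-31686, Rational(-1, 13089)) = Rational(10562, 4363)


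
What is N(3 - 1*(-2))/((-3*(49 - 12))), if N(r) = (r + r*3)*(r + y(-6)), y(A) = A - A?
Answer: -100/111 ≈ -0.90090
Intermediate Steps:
y(A) = 0
N(r) = 4*r² (N(r) = (r + r*3)*(r + 0) = (r + 3*r)*r = (4*r)*r = 4*r²)
N(3 - 1*(-2))/((-3*(49 - 12))) = (4*(3 - 1*(-2))²)/((-3*(49 - 12))) = (4*(3 + 2)²)/((-3*37)) = (4*5²)/(-111) = (4*25)*(-1/111) = 100*(-1/111) = -100/111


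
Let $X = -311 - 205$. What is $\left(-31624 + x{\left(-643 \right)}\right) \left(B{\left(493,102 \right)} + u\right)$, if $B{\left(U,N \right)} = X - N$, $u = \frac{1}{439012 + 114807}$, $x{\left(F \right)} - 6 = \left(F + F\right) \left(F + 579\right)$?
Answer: $- \frac{17347797506726}{553819} \approx -3.1324 \cdot 10^{7}$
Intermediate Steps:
$X = -516$
$x{\left(F \right)} = 6 + 2 F \left(579 + F\right)$ ($x{\left(F \right)} = 6 + \left(F + F\right) \left(F + 579\right) = 6 + 2 F \left(579 + F\right)$)
$u = \frac{1}{553819} \approx 1.8056 \cdot 10^{-6}$
$B{\left(U,N \right)} = -516 - N$
$\left(-31624 + x{\left(-643 \right)}\right) \left(B{\left(493,102 \right)} + u\right) = \left(-31624 + \left(6 + 2 \left(-643\right)^{2} + 1158 \left(-643\right)\right)\right) \left(\left(-516 - 102\right) + \frac{1}{553819}\right) = \left(-31624 + \left(6 + 2 \cdot 413449 - 744594\right)\right) \left(\left(-516 - 102\right) + \frac{1}{553819}\right) = \left(-31624 + \left(6 + 826898 - 744594\right)\right) \left(-618 + \frac{1}{553819}\right) = \left(-31624 + 82310\right) \left(- \frac{342260141}{553819}\right) = 50686 \left(- \frac{342260141}{553819}\right) = - \frac{17347797506726}{553819}$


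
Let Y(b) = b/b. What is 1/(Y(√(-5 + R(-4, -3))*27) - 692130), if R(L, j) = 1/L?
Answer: -1/692129 ≈ -1.4448e-6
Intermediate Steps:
Y(b) = 1
1/(Y(√(-5 + R(-4, -3))*27) - 692130) = 1/(1 - 692130) = 1/(-692129) = -1/692129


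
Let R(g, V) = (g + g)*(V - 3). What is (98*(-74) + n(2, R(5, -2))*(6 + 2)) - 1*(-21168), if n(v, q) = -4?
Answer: 13884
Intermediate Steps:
R(g, V) = 2*g*(-3 + V) (R(g, V) = (2*g)*(-3 + V) = 2*g*(-3 + V))
(98*(-74) + n(2, R(5, -2))*(6 + 2)) - 1*(-21168) = (98*(-74) - 4*(6 + 2)) - 1*(-21168) = (-7252 - 4*8) + 21168 = (-7252 - 32) + 21168 = -7284 + 21168 = 13884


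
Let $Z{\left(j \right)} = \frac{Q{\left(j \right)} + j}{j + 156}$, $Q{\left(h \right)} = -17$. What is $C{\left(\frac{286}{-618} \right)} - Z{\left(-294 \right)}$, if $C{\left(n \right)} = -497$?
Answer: $- \frac{68897}{138} \approx -499.25$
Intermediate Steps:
$Z{\left(j \right)} = \frac{-17 + j}{156 + j}$ ($Z{\left(j \right)} = \frac{-17 + j}{j + 156} = \frac{-17 + j}{156 + j}$)
$C{\left(\frac{286}{-618} \right)} - Z{\left(-294 \right)} = -497 - \frac{-17 - 294}{156 - 294} = -497 - \frac{1}{-138} \left(-311\right) = -497 - \left(- \frac{1}{138}\right) \left(-311\right) = -497 - \frac{311}{138} = - \frac{68897}{138}$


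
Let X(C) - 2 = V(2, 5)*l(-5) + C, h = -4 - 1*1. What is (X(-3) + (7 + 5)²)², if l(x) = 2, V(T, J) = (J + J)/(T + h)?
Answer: 167281/9 ≈ 18587.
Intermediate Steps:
h = -5 (h = -4 - 1 = -5)
V(T, J) = 2*J/(-5 + T) (V(T, J) = (J + J)/(T - 5) = (2*J)/(-5 + T) = 2*J/(-5 + T))
X(C) = -14/3 + C (X(C) = 2 + ((2*5/(-5 + 2))*2 + C) = 2 + ((2*5/(-3))*2 + C) = 2 + ((2*5*(-⅓))*2 + C) = 2 + (-10/3*2 + C) = 2 + (-20/3 + C) = -14/3 + C)
(X(-3) + (7 + 5)²)² = ((-14/3 - 3) + (7 + 5)²)² = (-23/3 + 12²)² = (-23/3 + 144)² = (409/3)² = 167281/9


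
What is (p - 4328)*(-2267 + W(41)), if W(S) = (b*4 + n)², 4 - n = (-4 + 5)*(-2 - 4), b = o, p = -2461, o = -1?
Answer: 15146259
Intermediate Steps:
b = -1
n = 10 (n = 4 - (-4 + 5)*(-2 - 4) = 4 - (-6) = 4 - 1*(-6) = 4 + 6 = 10)
W(S) = 36 (W(S) = (-1*4 + 10)² = (-4 + 10)² = 6² = 36)
(p - 4328)*(-2267 + W(41)) = (-2461 - 4328)*(-2267 + 36) = -6789*(-2231) = 15146259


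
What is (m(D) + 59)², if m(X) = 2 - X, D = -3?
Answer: 4096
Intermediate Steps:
(m(D) + 59)² = ((2 - 1*(-3)) + 59)² = ((2 + 3) + 59)² = (5 + 59)² = 64² = 4096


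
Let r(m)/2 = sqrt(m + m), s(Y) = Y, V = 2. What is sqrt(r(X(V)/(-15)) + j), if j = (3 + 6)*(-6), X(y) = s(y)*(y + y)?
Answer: sqrt(-12150 + 120*I*sqrt(15))/15 ≈ 0.14052 + 7.3498*I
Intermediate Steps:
X(y) = 2*y**2 (X(y) = y*(y + y) = y*(2*y) = 2*y**2)
j = -54 (j = 9*(-6) = -54)
r(m) = 2*sqrt(2)*sqrt(m) (r(m) = 2*sqrt(m + m) = 2*sqrt(2*m) = 2*(sqrt(2)*sqrt(m)) = 2*sqrt(2)*sqrt(m))
sqrt(r(X(V)/(-15)) + j) = sqrt(2*sqrt(2)*sqrt((2*2**2)/(-15)) - 54) = sqrt(2*sqrt(2)*sqrt((2*4)*(-1/15)) - 54) = sqrt(2*sqrt(2)*sqrt(8*(-1/15)) - 54) = sqrt(2*sqrt(2)*sqrt(-8/15) - 54) = sqrt(2*sqrt(2)*(2*I*sqrt(30)/15) - 54) = sqrt(8*I*sqrt(15)/15 - 54) = sqrt(-54 + 8*I*sqrt(15)/15)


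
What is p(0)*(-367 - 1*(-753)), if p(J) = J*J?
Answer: 0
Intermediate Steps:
p(J) = J²
p(0)*(-367 - 1*(-753)) = 0²*(-367 - 1*(-753)) = 0*(-367 + 753) = 0*386 = 0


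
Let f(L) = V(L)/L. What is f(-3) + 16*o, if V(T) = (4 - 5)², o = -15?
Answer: -721/3 ≈ -240.33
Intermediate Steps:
V(T) = 1 (V(T) = (-1)² = 1)
f(L) = 1/L
f(-3) + 16*o = 1/(-3) + 16*(-15) = -⅓ - 240 = -721/3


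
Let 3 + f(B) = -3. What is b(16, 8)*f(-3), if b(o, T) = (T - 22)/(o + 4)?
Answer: 21/5 ≈ 4.2000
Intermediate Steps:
f(B) = -6 (f(B) = -3 - 3 = -6)
b(o, T) = (-22 + T)/(4 + o)
b(16, 8)*f(-3) = ((-22 + 8)/(4 + 16))*(-6) = (-14/20)*(-6) = ((1/20)*(-14))*(-6) = -7/10*(-6) = 21/5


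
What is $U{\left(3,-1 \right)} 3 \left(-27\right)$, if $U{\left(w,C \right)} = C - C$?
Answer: $0$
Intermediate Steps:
$U{\left(w,C \right)} = 0$
$U{\left(3,-1 \right)} 3 \left(-27\right) = 0 \cdot 3 \left(-27\right) = 0 \left(-27\right) = 0$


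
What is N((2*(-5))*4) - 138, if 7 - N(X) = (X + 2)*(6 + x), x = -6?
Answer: -131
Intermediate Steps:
N(X) = 7 (N(X) = 7 - (X + 2)*(6 - 6) = 7 - (2 + X)*0 = 7 - 1*0 = 7 + 0 = 7)
N((2*(-5))*4) - 138 = 7 - 138 = -131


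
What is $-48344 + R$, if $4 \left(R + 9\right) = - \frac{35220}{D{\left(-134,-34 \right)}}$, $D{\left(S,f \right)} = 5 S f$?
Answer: $- \frac{220298029}{4556} \approx -48353.0$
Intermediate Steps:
$D{\left(S,f \right)} = 5 S f$
$R = - \frac{42765}{4556}$ ($R = -9 + \frac{\left(-35220\right) \frac{1}{5 \left(-134\right) \left(-34\right)}}{4} = -9 + \frac{\left(-35220\right) \frac{1}{22780}}{4} = -9 + \frac{1}{4} \left(- \frac{1761}{1139}\right) = -9 - \frac{1761}{4556} = - \frac{42765}{4556} \approx -9.3865$)
$-48344 + R = -48344 - \frac{42765}{4556} = - \frac{220298029}{4556}$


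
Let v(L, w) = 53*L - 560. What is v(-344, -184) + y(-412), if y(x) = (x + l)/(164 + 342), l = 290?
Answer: -4754437/253 ≈ -18792.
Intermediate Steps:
v(L, w) = -560 + 53*L
y(x) = 145/253 + x/506 (y(x) = (x + 290)/(164 + 342) = (290 + x)/506 = (290 + x)*(1/506) = 145/253 + x/506)
v(-344, -184) + y(-412) = (-560 + 53*(-344)) + (145/253 + (1/506)*(-412)) = (-560 - 18232) + (145/253 - 206/253) = -18792 - 61/253 = -4754437/253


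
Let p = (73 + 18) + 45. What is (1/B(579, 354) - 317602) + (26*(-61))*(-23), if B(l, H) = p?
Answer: -38232863/136 ≈ -2.8112e+5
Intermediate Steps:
p = 136 (p = 91 + 45 = 136)
B(l, H) = 136
(1/B(579, 354) - 317602) + (26*(-61))*(-23) = (1/136 - 317602) + (26*(-61))*(-23) = (1/136 - 317602) - 1586*(-23) = -43193871/136 + 36478 = -38232863/136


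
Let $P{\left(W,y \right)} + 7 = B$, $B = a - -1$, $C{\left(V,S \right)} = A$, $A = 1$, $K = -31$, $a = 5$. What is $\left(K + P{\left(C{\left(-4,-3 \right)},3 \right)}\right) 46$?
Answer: $-1472$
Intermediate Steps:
$C{\left(V,S \right)} = 1$
$B = 6$ ($B = 5 - -1 = 5 + 1 = 6$)
$P{\left(W,y \right)} = -1$ ($P{\left(W,y \right)} = -7 + 6 = -1$)
$\left(K + P{\left(C{\left(-4,-3 \right)},3 \right)}\right) 46 = \left(-31 - 1\right) 46 = \left(-32\right) 46 = -1472$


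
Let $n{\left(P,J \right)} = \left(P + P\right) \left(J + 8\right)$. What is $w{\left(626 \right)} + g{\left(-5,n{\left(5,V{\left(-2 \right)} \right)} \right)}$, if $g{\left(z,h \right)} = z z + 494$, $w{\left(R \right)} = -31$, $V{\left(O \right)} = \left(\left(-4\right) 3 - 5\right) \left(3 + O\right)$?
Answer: $488$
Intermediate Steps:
$V{\left(O \right)} = -51 - 17 O$ ($V{\left(O \right)} = \left(-12 - 5\right) \left(3 + O\right) = - 17 \left(3 + O\right) = -51 - 17 O$)
$n{\left(P,J \right)} = 2 P \left(8 + J\right)$
$g{\left(z,h \right)} = 494 + z^{2}$ ($g{\left(z,h \right)} = z^{2} + 494 = 494 + z^{2}$)
$w{\left(626 \right)} + g{\left(-5,n{\left(5,V{\left(-2 \right)} \right)} \right)} = -31 + \left(494 + \left(-5\right)^{2}\right) = -31 + \left(494 + 25\right) = -31 + 519 = 488$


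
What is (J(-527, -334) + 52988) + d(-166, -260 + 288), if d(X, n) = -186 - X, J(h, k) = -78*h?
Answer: 94074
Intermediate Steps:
(J(-527, -334) + 52988) + d(-166, -260 + 288) = (-78*(-527) + 52988) + (-186 - 1*(-166)) = (41106 + 52988) + (-186 + 166) = 94094 - 20 = 94074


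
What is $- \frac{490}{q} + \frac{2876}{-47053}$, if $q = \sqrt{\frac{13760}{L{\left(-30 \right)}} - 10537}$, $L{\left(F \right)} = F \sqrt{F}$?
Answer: $- \frac{2876}{47053} - \frac{1470 \sqrt{5}}{\sqrt{-474165 + 688 i \sqrt{30}}} \approx -0.08009 + 4.7734 i$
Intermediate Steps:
$L{\left(F \right)} = F^{\frac{3}{2}}$
$q = \sqrt{-10537 + \frac{688 i \sqrt{30}}{45}}$ ($q = \sqrt{\frac{13760}{\left(-30\right)^{\frac{3}{2}}} - 10537} = \sqrt{\frac{13760}{\left(-30\right) i \sqrt{30}} - 10537} = \sqrt{13760 \frac{i \sqrt{30}}{900} - 10537} = \sqrt{\frac{688 i \sqrt{30}}{45} - 10537} = \sqrt{-10537 + \frac{688 i \sqrt{30}}{45}} \approx 0.4079 + 102.65 i$)
$- \frac{490}{q} + \frac{2876}{-47053} = - \frac{490}{\frac{1}{15} \sqrt{-2370825 + 3440 i \sqrt{30}}} + \frac{2876}{-47053} = - 490 \frac{15}{\sqrt{-2370825 + 3440 i \sqrt{30}}} + 2876 \left(- \frac{1}{47053}\right) = - \frac{7350}{\sqrt{-2370825 + 3440 i \sqrt{30}}} - \frac{2876}{47053} = - \frac{2876}{47053} - \frac{7350}{\sqrt{-2370825 + 3440 i \sqrt{30}}}$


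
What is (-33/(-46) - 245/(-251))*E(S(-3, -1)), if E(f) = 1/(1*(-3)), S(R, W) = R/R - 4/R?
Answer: -19553/34638 ≈ -0.56450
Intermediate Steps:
S(R, W) = 1 - 4/R
E(f) = -⅓ (E(f) = 1/(-3) = -⅓)
(-33/(-46) - 245/(-251))*E(S(-3, -1)) = (-33/(-46) - 245/(-251))*(-⅓) = (-33*(-1/46) - 245*(-1/251))*(-⅓) = (33/46 + 245/251)*(-⅓) = (19553/11546)*(-⅓) = -19553/34638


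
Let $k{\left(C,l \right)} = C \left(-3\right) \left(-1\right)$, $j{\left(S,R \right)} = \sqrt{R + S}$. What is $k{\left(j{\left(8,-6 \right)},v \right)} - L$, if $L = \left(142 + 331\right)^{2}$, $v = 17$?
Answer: $-223729 + 3 \sqrt{2} \approx -2.2372 \cdot 10^{5}$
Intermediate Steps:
$L = 223729$ ($L = 473^{2} = 223729$)
$k{\left(C,l \right)} = 3 C$ ($k{\left(C,l \right)} = - 3 C \left(-1\right) = 3 C$)
$k{\left(j{\left(8,-6 \right)},v \right)} - L = 3 \sqrt{-6 + 8} - 223729 = 3 \sqrt{2} - 223729 = -223729 + 3 \sqrt{2}$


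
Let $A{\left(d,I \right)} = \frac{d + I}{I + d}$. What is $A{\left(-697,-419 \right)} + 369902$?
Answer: $369903$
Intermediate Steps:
$A{\left(d,I \right)} = 1$ ($A{\left(d,I \right)} = \frac{I + d}{I + d} = 1$)
$A{\left(-697,-419 \right)} + 369902 = 1 + 369902 = 369903$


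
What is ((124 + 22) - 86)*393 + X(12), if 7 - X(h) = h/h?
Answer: 23586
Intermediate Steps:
X(h) = 6 (X(h) = 7 - h/h = 7 - 1*1 = 7 - 1 = 6)
((124 + 22) - 86)*393 + X(12) = ((124 + 22) - 86)*393 + 6 = (146 - 86)*393 + 6 = 60*393 + 6 = 23580 + 6 = 23586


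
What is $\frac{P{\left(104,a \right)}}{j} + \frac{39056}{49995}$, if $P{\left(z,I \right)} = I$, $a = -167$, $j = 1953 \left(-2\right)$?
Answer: $\frac{17877989}{21697830} \approx 0.82395$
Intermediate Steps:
$j = -3906$
$\frac{P{\left(104,a \right)}}{j} + \frac{39056}{49995} = - \frac{167}{-3906} + \frac{39056}{49995} = \left(-167\right) \left(- \frac{1}{3906}\right) + 39056 \cdot \frac{1}{49995} = \frac{167}{3906} + \frac{39056}{49995} = \frac{17877989}{21697830}$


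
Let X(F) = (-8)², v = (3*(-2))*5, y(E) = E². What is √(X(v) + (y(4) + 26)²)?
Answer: 2*√457 ≈ 42.755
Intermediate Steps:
v = -30 (v = -6*5 = -30)
X(F) = 64
√(X(v) + (y(4) + 26)²) = √(64 + (4² + 26)²) = √(64 + (16 + 26)²) = √(64 + 42²) = √(64 + 1764) = √1828 = 2*√457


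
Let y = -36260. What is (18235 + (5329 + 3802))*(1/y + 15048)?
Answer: 7465998674157/18130 ≈ 4.1180e+8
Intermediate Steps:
(18235 + (5329 + 3802))*(1/y + 15048) = (18235 + (5329 + 3802))*(1/(-36260) + 15048) = (18235 + 9131)*(-1/36260 + 15048) = 27366*(545640479/36260) = 7465998674157/18130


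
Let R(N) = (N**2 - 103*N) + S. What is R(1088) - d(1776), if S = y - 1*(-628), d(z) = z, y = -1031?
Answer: 1069501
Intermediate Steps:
S = -403 (S = -1031 - 1*(-628) = -1031 + 628 = -403)
R(N) = -403 + N**2 - 103*N (R(N) = (N**2 - 103*N) - 403 = -403 + N**2 - 103*N)
R(1088) - d(1776) = (-403 + 1088**2 - 103*1088) - 1*1776 = (-403 + 1183744 - 112064) - 1776 = 1071277 - 1776 = 1069501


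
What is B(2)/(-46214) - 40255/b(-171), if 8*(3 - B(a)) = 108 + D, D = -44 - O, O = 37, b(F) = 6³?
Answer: -1860344489/9982224 ≈ -186.37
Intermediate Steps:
b(F) = 216
D = -81 (D = -44 - 1*37 = -44 - 37 = -81)
B(a) = -3/8 (B(a) = 3 - (108 - 81)/8 = 3 - ⅛*27 = 3 - 27/8 = -3/8)
B(2)/(-46214) - 40255/b(-171) = -3/8/(-46214) - 40255/216 = -3/8*(-1/46214) - 40255*1/216 = 3/369712 - 40255/216 = -1860344489/9982224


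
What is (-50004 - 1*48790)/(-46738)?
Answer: 49397/23369 ≈ 2.1138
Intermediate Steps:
(-50004 - 1*48790)/(-46738) = (-50004 - 48790)*(-1/46738) = -98794*(-1/46738) = 49397/23369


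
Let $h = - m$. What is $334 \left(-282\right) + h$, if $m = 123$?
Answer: $-94311$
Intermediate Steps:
$h = -123$ ($h = \left(-1\right) 123 = -123$)
$334 \left(-282\right) + h = 334 \left(-282\right) - 123 = -94188 - 123 = -94311$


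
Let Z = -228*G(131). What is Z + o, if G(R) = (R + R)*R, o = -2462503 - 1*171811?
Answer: -10459730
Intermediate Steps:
o = -2634314 (o = -2462503 - 171811 = -2634314)
G(R) = 2*R² (G(R) = (2*R)*R = 2*R²)
Z = -7825416 (Z = -456*131² = -456*17161 = -228*34322 = -7825416)
Z + o = -7825416 - 2634314 = -10459730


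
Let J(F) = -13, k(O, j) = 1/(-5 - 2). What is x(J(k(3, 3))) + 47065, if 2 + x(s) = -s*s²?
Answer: 49260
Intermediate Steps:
k(O, j) = -⅐ (k(O, j) = 1/(-7) = -⅐)
x(s) = -2 - s³ (x(s) = -2 - s*s² = -2 - s³)
x(J(k(3, 3))) + 47065 = (-2 - 1*(-13)³) + 47065 = (-2 - 1*(-2197)) + 47065 = (-2 + 2197) + 47065 = 2195 + 47065 = 49260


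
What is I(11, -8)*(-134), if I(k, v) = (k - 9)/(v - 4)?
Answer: 67/3 ≈ 22.333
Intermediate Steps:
I(k, v) = (-9 + k)/(-4 + v)
I(11, -8)*(-134) = ((-9 + 11)/(-4 - 8))*(-134) = (2/(-12))*(-134) = -1/12*2*(-134) = -1/6*(-134) = 67/3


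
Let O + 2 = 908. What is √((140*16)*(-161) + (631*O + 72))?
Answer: √211118 ≈ 459.48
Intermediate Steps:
O = 906 (O = -2 + 908 = 906)
√((140*16)*(-161) + (631*O + 72)) = √((140*16)*(-161) + (631*906 + 72)) = √(2240*(-161) + (571686 + 72)) = √(-360640 + 571758) = √211118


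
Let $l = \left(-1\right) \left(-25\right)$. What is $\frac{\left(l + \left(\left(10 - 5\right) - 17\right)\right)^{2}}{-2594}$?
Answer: $- \frac{169}{2594} \approx -0.06515$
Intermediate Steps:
$l = 25$
$\frac{\left(l + \left(\left(10 - 5\right) - 17\right)\right)^{2}}{-2594} = \frac{\left(25 + \left(\left(10 - 5\right) - 17\right)\right)^{2}}{-2594} = \left(25 + \left(5 - 17\right)\right)^{2} \left(- \frac{1}{2594}\right) = \left(25 - 12\right)^{2} \left(- \frac{1}{2594}\right) = 13^{2} \left(- \frac{1}{2594}\right) = 169 \left(- \frac{1}{2594}\right) = - \frac{169}{2594}$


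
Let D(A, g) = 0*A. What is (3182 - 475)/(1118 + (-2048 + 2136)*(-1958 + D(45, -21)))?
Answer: -2707/171186 ≈ -0.015813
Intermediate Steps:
D(A, g) = 0
(3182 - 475)/(1118 + (-2048 + 2136)*(-1958 + D(45, -21))) = (3182 - 475)/(1118 + (-2048 + 2136)*(-1958 + 0)) = 2707/(1118 + 88*(-1958)) = 2707/(1118 - 172304) = 2707/(-171186) = 2707*(-1/171186) = -2707/171186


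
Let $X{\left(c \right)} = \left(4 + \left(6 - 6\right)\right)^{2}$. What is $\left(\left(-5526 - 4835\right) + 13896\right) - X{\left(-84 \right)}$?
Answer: $3519$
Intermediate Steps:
$X{\left(c \right)} = 16$ ($X{\left(c \right)} = \left(4 + \left(6 - 6\right)\right)^{2} = \left(4 + 0\right)^{2} = 4^{2} = 16$)
$\left(\left(-5526 - 4835\right) + 13896\right) - X{\left(-84 \right)} = \left(\left(-5526 - 4835\right) + 13896\right) - 16 = \left(-10361 + 13896\right) - 16 = 3535 - 16 = 3519$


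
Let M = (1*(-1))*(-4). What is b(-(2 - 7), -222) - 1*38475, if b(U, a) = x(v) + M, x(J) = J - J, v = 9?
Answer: -38471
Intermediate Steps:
x(J) = 0
M = 4 (M = -1*(-4) = 4)
b(U, a) = 4 (b(U, a) = 0 + 4 = 4)
b(-(2 - 7), -222) - 1*38475 = 4 - 1*38475 = 4 - 38475 = -38471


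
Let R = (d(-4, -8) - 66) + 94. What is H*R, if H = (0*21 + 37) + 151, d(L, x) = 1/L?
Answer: 5217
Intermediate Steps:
R = 111/4 (R = (1/(-4) - 66) + 94 = (-1/4 - 66) + 94 = -265/4 + 94 = 111/4 ≈ 27.750)
H = 188 (H = (0 + 37) + 151 = 37 + 151 = 188)
H*R = 188*(111/4) = 5217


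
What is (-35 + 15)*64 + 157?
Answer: -1123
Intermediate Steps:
(-35 + 15)*64 + 157 = -20*64 + 157 = -1280 + 157 = -1123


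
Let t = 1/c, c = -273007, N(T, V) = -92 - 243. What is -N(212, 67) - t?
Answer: 91457346/273007 ≈ 335.00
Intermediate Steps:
N(T, V) = -335
t = -1/273007 (t = 1/(-273007) = -1/273007 ≈ -3.6629e-6)
-N(212, 67) - t = -1*(-335) - 1*(-1/273007) = 335 + 1/273007 = 91457346/273007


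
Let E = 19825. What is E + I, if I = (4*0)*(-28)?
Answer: 19825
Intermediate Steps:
I = 0 (I = 0*(-28) = 0)
E + I = 19825 + 0 = 19825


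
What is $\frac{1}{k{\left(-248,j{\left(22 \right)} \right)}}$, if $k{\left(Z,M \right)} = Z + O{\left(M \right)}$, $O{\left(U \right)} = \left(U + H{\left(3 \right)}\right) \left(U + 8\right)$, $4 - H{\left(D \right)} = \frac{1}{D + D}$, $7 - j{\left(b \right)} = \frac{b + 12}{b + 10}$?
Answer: $- \frac{768}{85877} \approx -0.008943$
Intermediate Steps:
$j{\left(b \right)} = 7 - \frac{12 + b}{10 + b}$ ($j{\left(b \right)} = 7 - \frac{b + 12}{b + 10} = 7 - \frac{12 + b}{10 + b}$)
$H{\left(D \right)} = 4 - \frac{1}{2 D}$ ($H{\left(D \right)} = 4 - \frac{1}{D + D} = 4 - \frac{1}{2 D}$)
$O{\left(U \right)} = \left(8 + U\right) \left(\frac{23}{6} + U\right)$ ($O{\left(U \right)} = \left(U + \left(4 - \frac{1}{2 \cdot 3}\right)\right) \left(U + 8\right) = \left(U + \left(4 - \frac{1}{6}\right)\right) \left(8 + U\right) = \left(U + \frac{23}{6}\right) \left(8 + U\right) = \left(\frac{23}{6} + U\right) \left(8 + U\right) = \left(8 + U\right) \left(\frac{23}{6} + U\right)$)
$k{\left(Z,M \right)} = \frac{92}{3} + Z + M^{2} + \frac{71 M}{6}$ ($k{\left(Z,M \right)} = Z + \left(\frac{92}{3} + M^{2} + \frac{71 M}{6}\right) = \frac{92}{3} + Z + M^{2} + \frac{71 M}{6}$)
$\frac{1}{k{\left(-248,j{\left(22 \right)} \right)}} = \frac{1}{\frac{92}{3} - 248 + \left(\frac{2 \left(29 + 3 \cdot 22\right)}{10 + 22}\right)^{2} + \frac{71 \frac{2 \left(29 + 3 \cdot 22\right)}{10 + 22}}{6}} = \frac{1}{\frac{92}{3} - 248 + \left(\frac{2 \left(29 + 66\right)}{32}\right)^{2} + \frac{71 \frac{2 \left(29 + 66\right)}{32}}{6}} = \frac{1}{\frac{92}{3} - 248 + \left(2 \cdot \frac{1}{32} \cdot 95\right)^{2} + \frac{71 \cdot 2 \cdot \frac{1}{32} \cdot 95}{6}} = \frac{1}{\frac{92}{3} - 248 + \left(\frac{95}{16}\right)^{2} + \frac{71}{6} \cdot \frac{95}{16}} = \frac{1}{\frac{92}{3} - 248 + \frac{9025}{256} + \frac{6745}{96}} = \frac{1}{- \frac{85877}{768}} = - \frac{768}{85877}$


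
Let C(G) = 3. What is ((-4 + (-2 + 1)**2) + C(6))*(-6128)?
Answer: 0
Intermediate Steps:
((-4 + (-2 + 1)**2) + C(6))*(-6128) = ((-4 + (-2 + 1)**2) + 3)*(-6128) = ((-4 + (-1)**2) + 3)*(-6128) = ((-4 + 1) + 3)*(-6128) = (-3 + 3)*(-6128) = 0*(-6128) = 0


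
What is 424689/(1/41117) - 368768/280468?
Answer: 1224378679518529/70117 ≈ 1.7462e+10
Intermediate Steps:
424689/(1/41117) - 368768/280468 = 424689/(1/41117) - 368768*1/280468 = 424689*41117 - 92192/70117 = 17461937613 - 92192/70117 = 1224378679518529/70117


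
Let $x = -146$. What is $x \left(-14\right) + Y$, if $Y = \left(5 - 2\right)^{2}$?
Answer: $2053$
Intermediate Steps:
$Y = 9$ ($Y = 3^{2} = 9$)
$x \left(-14\right) + Y = \left(-146\right) \left(-14\right) + 9 = 2044 + 9 = 2053$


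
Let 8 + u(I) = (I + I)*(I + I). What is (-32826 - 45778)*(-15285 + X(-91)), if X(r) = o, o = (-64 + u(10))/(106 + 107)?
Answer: 255885653708/213 ≈ 1.2013e+9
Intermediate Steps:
u(I) = -8 + 4*I² (u(I) = -8 + (I + I)*(I + I) = -8 + (2*I)*(2*I) = -8 + 4*I²)
o = 328/213 (o = (-64 + (-8 + 4*10²))/(106 + 107) = (-64 + (-8 + 4*100))/213 = (-64 + (-8 + 400))*(1/213) = (-64 + 392)*(1/213) = 328*(1/213) = 328/213 ≈ 1.5399)
X(r) = 328/213
(-32826 - 45778)*(-15285 + X(-91)) = (-32826 - 45778)*(-15285 + 328/213) = -78604*(-3255377/213) = 255885653708/213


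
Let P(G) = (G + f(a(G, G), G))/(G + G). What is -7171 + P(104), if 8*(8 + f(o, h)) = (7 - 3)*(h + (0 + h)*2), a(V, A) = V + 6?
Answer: -372829/52 ≈ -7169.8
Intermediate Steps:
a(V, A) = 6 + V
f(o, h) = -8 + 3*h/2 (f(o, h) = -8 + ((7 - 3)*(h + (0 + h)*2))/8 = -8 + (4*(h + h*2))/8 = -8 + (4*(h + 2*h))/8 = -8 + (4*(3*h))/8 = -8 + (12*h)/8 = -8 + 3*h/2)
P(G) = (-8 + 5*G/2)/(2*G) (P(G) = (G + (-8 + 3*G/2))/(G + G) = (-8 + 5*G/2)/((2*G)) = (-8 + 5*G/2)*(1/(2*G)) = (-8 + 5*G/2)/(2*G))
-7171 + P(104) = -7171 + (5/4 - 4/104) = -7171 + (5/4 - 4*1/104) = -7171 + (5/4 - 1/26) = -7171 + 63/52 = -372829/52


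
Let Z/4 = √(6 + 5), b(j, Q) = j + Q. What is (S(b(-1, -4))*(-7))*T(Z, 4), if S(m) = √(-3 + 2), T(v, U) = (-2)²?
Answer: -28*I ≈ -28.0*I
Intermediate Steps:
b(j, Q) = Q + j
Z = 4*√11 (Z = 4*√(6 + 5) = 4*√11 ≈ 13.266)
T(v, U) = 4
S(m) = I (S(m) = √(-1) = I)
(S(b(-1, -4))*(-7))*T(Z, 4) = (I*(-7))*4 = -7*I*4 = -28*I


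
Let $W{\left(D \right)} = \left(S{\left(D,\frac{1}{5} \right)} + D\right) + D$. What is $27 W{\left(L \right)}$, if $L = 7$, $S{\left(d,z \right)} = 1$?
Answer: $405$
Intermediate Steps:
$W{\left(D \right)} = 1 + 2 D$ ($W{\left(D \right)} = \left(1 + D\right) + D = 1 + 2 D$)
$27 W{\left(L \right)} = 27 \left(1 + 2 \cdot 7\right) = 27 \left(1 + 14\right) = 27 \cdot 15 = 405$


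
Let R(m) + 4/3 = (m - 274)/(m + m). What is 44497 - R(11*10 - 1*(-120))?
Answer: 15351958/345 ≈ 44498.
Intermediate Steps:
R(m) = -4/3 + (-274 + m)/(2*m) (R(m) = -4/3 + (m - 274)/(m + m) = -4/3 + (-274 + m)/((2*m)) = -4/3 + (-274 + m)*(1/(2*m)) = -4/3 + (-274 + m)/(2*m))
44497 - R(11*10 - 1*(-120)) = 44497 - (-5/6 - 137/(11*10 - 1*(-120))) = 44497 - (-5/6 - 137/(110 + 120)) = 44497 - (-5/6 - 137/230) = 44497 - 1*(-493/345) = 44497 + 493/345 = 15351958/345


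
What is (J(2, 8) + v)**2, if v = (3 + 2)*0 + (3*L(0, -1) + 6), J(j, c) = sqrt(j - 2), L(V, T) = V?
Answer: 36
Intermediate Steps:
J(j, c) = sqrt(-2 + j)
v = 6 (v = (3 + 2)*0 + (3*0 + 6) = 5*0 + (0 + 6) = 0 + 6 = 6)
(J(2, 8) + v)**2 = (sqrt(-2 + 2) + 6)**2 = (sqrt(0) + 6)**2 = (0 + 6)**2 = 6**2 = 36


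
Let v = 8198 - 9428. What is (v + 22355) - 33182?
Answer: -12057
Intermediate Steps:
v = -1230
(v + 22355) - 33182 = (-1230 + 22355) - 33182 = 21125 - 33182 = -12057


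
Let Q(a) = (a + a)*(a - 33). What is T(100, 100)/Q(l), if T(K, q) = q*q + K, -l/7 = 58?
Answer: 2525/89117 ≈ 0.028334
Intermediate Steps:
l = -406 (l = -7*58 = -406)
Q(a) = 2*a*(-33 + a) (Q(a) = (2*a)*(-33 + a) = 2*a*(-33 + a))
T(K, q) = K + q² (T(K, q) = q² + K = K + q²)
T(100, 100)/Q(l) = (100 + 100²)/((2*(-406)*(-33 - 406))) = (100 + 10000)/((2*(-406)*(-439))) = 10100/356468 = 10100*(1/356468) = 2525/89117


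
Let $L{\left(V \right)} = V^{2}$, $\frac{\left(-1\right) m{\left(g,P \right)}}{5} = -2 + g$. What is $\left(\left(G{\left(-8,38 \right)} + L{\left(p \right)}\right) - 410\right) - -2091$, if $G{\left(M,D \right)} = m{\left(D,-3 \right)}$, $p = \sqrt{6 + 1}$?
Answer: $1508$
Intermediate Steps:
$m{\left(g,P \right)} = 10 - 5 g$ ($m{\left(g,P \right)} = - 5 \left(-2 + g\right) = 10 - 5 g$)
$p = \sqrt{7} \approx 2.6458$
$G{\left(M,D \right)} = 10 - 5 D$
$\left(\left(G{\left(-8,38 \right)} + L{\left(p \right)}\right) - 410\right) - -2091 = \left(\left(\left(10 - 190\right) + \left(\sqrt{7}\right)^{2}\right) - 410\right) - -2091 = \left(\left(\left(10 - 190\right) + 7\right) - 410\right) + 2091 = \left(\left(-180 + 7\right) - 410\right) + 2091 = \left(-173 - 410\right) + 2091 = -583 + 2091 = 1508$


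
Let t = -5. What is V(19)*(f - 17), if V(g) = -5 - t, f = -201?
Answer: 0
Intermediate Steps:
V(g) = 0 (V(g) = -5 - 1*(-5) = -5 + 5 = 0)
V(19)*(f - 17) = 0*(-201 - 17) = 0*(-218) = 0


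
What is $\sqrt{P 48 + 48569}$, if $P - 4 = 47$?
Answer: $\sqrt{51017} \approx 225.87$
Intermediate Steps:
$P = 51$ ($P = 4 + 47 = 51$)
$\sqrt{P 48 + 48569} = \sqrt{51 \cdot 48 + 48569} = \sqrt{2448 + 48569} = \sqrt{51017}$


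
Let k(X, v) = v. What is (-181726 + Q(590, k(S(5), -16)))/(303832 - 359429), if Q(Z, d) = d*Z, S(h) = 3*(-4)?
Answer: 191166/55597 ≈ 3.4384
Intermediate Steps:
S(h) = -12
Q(Z, d) = Z*d
(-181726 + Q(590, k(S(5), -16)))/(303832 - 359429) = (-181726 + 590*(-16))/(303832 - 359429) = (-181726 - 9440)/(-55597) = -191166*(-1/55597) = 191166/55597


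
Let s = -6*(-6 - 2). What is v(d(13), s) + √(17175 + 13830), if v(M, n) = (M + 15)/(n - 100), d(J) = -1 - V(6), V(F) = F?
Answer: -2/13 + 3*√3445 ≈ 175.93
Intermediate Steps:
s = 48 (s = -6*(-8) = 48)
d(J) = -7 (d(J) = -1 - 1*6 = -1 - 6 = -7)
v(M, n) = (15 + M)/(-100 + n)
v(d(13), s) + √(17175 + 13830) = (15 - 7)/(-100 + 48) + √(17175 + 13830) = 8/(-52) + √31005 = -1/52*8 + 3*√3445 = -2/13 + 3*√3445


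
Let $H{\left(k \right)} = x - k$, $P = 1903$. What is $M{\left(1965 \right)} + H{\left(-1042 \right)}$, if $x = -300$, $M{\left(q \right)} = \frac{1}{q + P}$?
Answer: $\frac{2870057}{3868} \approx 742.0$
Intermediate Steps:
$M{\left(q \right)} = \frac{1}{1903 + q}$ ($M{\left(q \right)} = \frac{1}{q + 1903} = \frac{1}{1903 + q}$)
$H{\left(k \right)} = -300 - k$
$M{\left(1965 \right)} + H{\left(-1042 \right)} = \frac{1}{1903 + 1965} - -742 = \frac{1}{3868} + \left(-300 + 1042\right) = \frac{1}{3868} + 742 = \frac{2870057}{3868}$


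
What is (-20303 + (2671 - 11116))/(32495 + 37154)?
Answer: -28748/69649 ≈ -0.41276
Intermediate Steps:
(-20303 + (2671 - 11116))/(32495 + 37154) = (-20303 - 8445)/69649 = -28748*1/69649 = -28748/69649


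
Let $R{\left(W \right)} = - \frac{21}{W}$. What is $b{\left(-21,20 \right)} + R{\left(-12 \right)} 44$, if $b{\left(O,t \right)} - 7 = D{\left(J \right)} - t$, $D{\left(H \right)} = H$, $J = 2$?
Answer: $66$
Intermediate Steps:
$b{\left(O,t \right)} = 9 - t$ ($b{\left(O,t \right)} = 7 - \left(-2 + t\right) = 9 - t$)
$b{\left(-21,20 \right)} + R{\left(-12 \right)} 44 = \left(9 - 20\right) + - \frac{21}{-12} \cdot 44 = \left(9 - 20\right) + \left(-21\right) \left(- \frac{1}{12}\right) 44 = -11 + \frac{7}{4} \cdot 44 = -11 + 77 = 66$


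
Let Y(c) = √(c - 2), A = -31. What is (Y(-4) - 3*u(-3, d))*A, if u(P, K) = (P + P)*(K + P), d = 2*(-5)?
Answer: 7254 - 31*I*√6 ≈ 7254.0 - 75.934*I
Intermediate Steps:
d = -10
u(P, K) = 2*P*(K + P) (u(P, K) = (2*P)*(K + P) = 2*P*(K + P))
Y(c) = √(-2 + c)
(Y(-4) - 3*u(-3, d))*A = (√(-2 - 4) - 6*(-3)*(-10 - 3))*(-31) = (√(-6) - 6*(-3)*(-13))*(-31) = (I*√6 - 3*78)*(-31) = (I*√6 - 234)*(-31) = (-234 + I*√6)*(-31) = 7254 - 31*I*√6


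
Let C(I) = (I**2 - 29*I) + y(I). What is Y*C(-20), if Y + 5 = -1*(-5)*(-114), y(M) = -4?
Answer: -561200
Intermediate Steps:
C(I) = -4 + I**2 - 29*I (C(I) = (I**2 - 29*I) - 4 = -4 + I**2 - 29*I)
Y = -575 (Y = -5 - 1*(-5)*(-114) = -5 + 5*(-114) = -5 - 570 = -575)
Y*C(-20) = -575*(-4 + (-20)**2 - 29*(-20)) = -575*(-4 + 400 + 580) = -575*976 = -561200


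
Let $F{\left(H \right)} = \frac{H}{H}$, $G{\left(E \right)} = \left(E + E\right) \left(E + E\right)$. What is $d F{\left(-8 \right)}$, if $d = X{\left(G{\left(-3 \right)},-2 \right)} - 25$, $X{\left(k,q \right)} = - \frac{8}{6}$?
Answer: $- \frac{79}{3} \approx -26.333$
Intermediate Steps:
$G{\left(E \right)} = 4 E^{2}$ ($G{\left(E \right)} = 2 E 2 E = 4 E^{2}$)
$F{\left(H \right)} = 1$
$X{\left(k,q \right)} = - \frac{4}{3}$ ($X{\left(k,q \right)} = \left(-8\right) \frac{1}{6} = - \frac{4}{3}$)
$d = - \frac{79}{3}$ ($d = - \frac{4}{3} - 25 = - \frac{79}{3} \approx -26.333$)
$d F{\left(-8 \right)} = \left(- \frac{79}{3}\right) 1 = - \frac{79}{3}$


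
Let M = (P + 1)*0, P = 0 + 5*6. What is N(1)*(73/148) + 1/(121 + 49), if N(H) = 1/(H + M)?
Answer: 6279/12580 ≈ 0.49913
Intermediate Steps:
P = 30 (P = 0 + 30 = 30)
M = 0 (M = (30 + 1)*0 = 31*0 = 0)
N(H) = 1/H (N(H) = 1/(H + 0) = 1/H)
N(1)*(73/148) + 1/(121 + 49) = (73/148)/1 + 1/(121 + 49) = 1*(73*(1/148)) + 1/170 = 1*(73/148) + 1/170 = 73/148 + 1/170 = 6279/12580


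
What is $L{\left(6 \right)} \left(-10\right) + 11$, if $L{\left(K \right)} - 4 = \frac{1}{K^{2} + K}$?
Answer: $- \frac{614}{21} \approx -29.238$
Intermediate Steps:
$L{\left(K \right)} = 4 + \frac{1}{K + K^{2}}$ ($L{\left(K \right)} = 4 + \frac{1}{K^{2} + K} = 4 + \frac{1}{K + K^{2}}$)
$L{\left(6 \right)} \left(-10\right) + 11 = \frac{1 + 4 \cdot 6 + 4 \cdot 6^{2}}{6 \left(1 + 6\right)} \left(-10\right) + 11 = \frac{1 + 24 + 4 \cdot 36}{6 \cdot 7} \left(-10\right) + 11 = \frac{1}{6} \cdot \frac{1}{7} \left(1 + 24 + 144\right) \left(-10\right) + 11 = \frac{1}{6} \cdot \frac{1}{7} \cdot 169 \left(-10\right) + 11 = \frac{169}{42} \left(-10\right) + 11 = - \frac{845}{21} + 11 = - \frac{614}{21}$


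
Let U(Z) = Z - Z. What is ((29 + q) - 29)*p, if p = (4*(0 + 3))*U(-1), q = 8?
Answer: 0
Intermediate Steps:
U(Z) = 0
p = 0 (p = (4*(0 + 3))*0 = (4*3)*0 = 12*0 = 0)
((29 + q) - 29)*p = ((29 + 8) - 29)*0 = (37 - 29)*0 = 8*0 = 0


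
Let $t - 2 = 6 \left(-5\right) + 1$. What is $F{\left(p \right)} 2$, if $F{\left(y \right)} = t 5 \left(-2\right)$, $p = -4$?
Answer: $540$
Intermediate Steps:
$t = -27$ ($t = 2 + \left(6 \left(-5\right) + 1\right) = 2 + \left(-30 + 1\right) = 2 - 29 = -27$)
$F{\left(y \right)} = 270$ ($F{\left(y \right)} = \left(-27\right) 5 \left(-2\right) = \left(-135\right) \left(-2\right) = 270$)
$F{\left(p \right)} 2 = 270 \cdot 2 = 540$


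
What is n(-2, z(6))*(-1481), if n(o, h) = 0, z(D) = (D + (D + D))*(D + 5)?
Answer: 0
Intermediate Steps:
z(D) = 3*D*(5 + D) (z(D) = (D + 2*D)*(5 + D) = (3*D)*(5 + D) = 3*D*(5 + D))
n(-2, z(6))*(-1481) = 0*(-1481) = 0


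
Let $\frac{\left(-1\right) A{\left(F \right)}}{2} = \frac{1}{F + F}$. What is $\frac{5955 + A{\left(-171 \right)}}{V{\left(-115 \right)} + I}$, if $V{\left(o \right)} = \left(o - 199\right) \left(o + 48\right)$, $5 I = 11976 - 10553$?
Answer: $\frac{5091530}{18230823} \approx 0.27928$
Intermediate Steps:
$A{\left(F \right)} = - \frac{1}{F}$ ($A{\left(F \right)} = - \frac{2}{F + F} = - \frac{2}{2 F} = - 2 \frac{1}{2 F} = - \frac{1}{F}$)
$I = \frac{1423}{5}$ ($I = \frac{11976 - 10553}{5} = \frac{1}{5} \cdot 1423 = \frac{1423}{5} \approx 284.6$)
$V{\left(o \right)} = \left(-199 + o\right) \left(48 + o\right)$
$\frac{5955 + A{\left(-171 \right)}}{V{\left(-115 \right)} + I} = \frac{5955 - \frac{1}{-171}}{\left(-9552 + \left(-115\right)^{2} - -17365\right) + \frac{1423}{5}} = \frac{5955 - - \frac{1}{171}}{\left(-9552 + 13225 + 17365\right) + \frac{1423}{5}} = \frac{5955 + \frac{1}{171}}{21038 + \frac{1423}{5}} = \frac{1018306}{171 \cdot \frac{106613}{5}} = \frac{1018306}{171} \cdot \frac{5}{106613} = \frac{5091530}{18230823}$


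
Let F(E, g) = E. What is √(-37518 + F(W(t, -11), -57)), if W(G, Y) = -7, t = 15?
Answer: 5*I*√1501 ≈ 193.71*I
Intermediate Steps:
√(-37518 + F(W(t, -11), -57)) = √(-37518 - 7) = √(-37525) = 5*I*√1501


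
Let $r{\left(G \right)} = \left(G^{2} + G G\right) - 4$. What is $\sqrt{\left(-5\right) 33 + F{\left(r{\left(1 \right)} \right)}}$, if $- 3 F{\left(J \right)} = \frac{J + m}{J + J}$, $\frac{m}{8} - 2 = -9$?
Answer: $\frac{i \sqrt{6114}}{6} \approx 13.032 i$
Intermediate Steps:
$r{\left(G \right)} = -4 + 2 G^{2}$ ($r{\left(G \right)} = \left(G^{2} + G^{2}\right) - 4 = 2 G^{2} - 4 = -4 + 2 G^{2}$)
$m = -56$ ($m = 16 + 8 \left(-9\right) = 16 - 72 = -56$)
$F{\left(J \right)} = - \frac{-56 + J}{6 J}$ ($F{\left(J \right)} = - \frac{\left(J - 56\right) \frac{1}{J + J}}{3} = - \frac{\left(-56 + J\right) \frac{1}{2 J}}{3} = - \frac{\frac{1}{2} \frac{1}{J} \left(-56 + J\right)}{3} = - \frac{-56 + J}{6 J}$)
$\sqrt{\left(-5\right) 33 + F{\left(r{\left(1 \right)} \right)}} = \sqrt{\left(-5\right) 33 + \frac{56 - \left(-4 + 2 \cdot 1^{2}\right)}{6 \left(-4 + 2 \cdot 1^{2}\right)}} = \sqrt{-165 + \frac{56 - \left(-4 + 2 \cdot 1\right)}{6 \left(-4 + 2 \cdot 1\right)}} = \sqrt{-165 + \frac{56 - \left(-4 + 2\right)}{6 \left(-4 + 2\right)}} = \sqrt{-165 + \frac{56 - -2}{6 \left(-2\right)}} = \sqrt{-165 + \frac{1}{6} \left(- \frac{1}{2}\right) \left(56 + 2\right)} = \sqrt{-165 + \frac{1}{6} \left(- \frac{1}{2}\right) 58} = \sqrt{-165 - \frac{29}{6}} = \sqrt{- \frac{1019}{6}} = \frac{i \sqrt{6114}}{6}$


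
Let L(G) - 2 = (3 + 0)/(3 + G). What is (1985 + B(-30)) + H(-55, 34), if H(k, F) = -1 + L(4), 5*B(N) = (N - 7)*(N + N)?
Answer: 17013/7 ≈ 2430.4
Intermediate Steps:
L(G) = 2 + 3/(3 + G) (L(G) = 2 + (3 + 0)/(3 + G) = 2 + 3/(3 + G))
B(N) = 2*N*(-7 + N)/5 (B(N) = ((N - 7)*(N + N))/5 = ((-7 + N)*(2*N))/5 = (2*N*(-7 + N))/5 = 2*N*(-7 + N)/5)
H(k, F) = 10/7 (H(k, F) = -1 + (9 + 2*4)/(3 + 4) = -1 + (9 + 8)/7 = -1 + (1/7)*17 = -1 + 17/7 = 10/7)
(1985 + B(-30)) + H(-55, 34) = (1985 + (2/5)*(-30)*(-7 - 30)) + 10/7 = (1985 + (2/5)*(-30)*(-37)) + 10/7 = (1985 + 444) + 10/7 = 2429 + 10/7 = 17013/7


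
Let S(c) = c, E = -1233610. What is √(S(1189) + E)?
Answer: I*√1232421 ≈ 1110.1*I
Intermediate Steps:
√(S(1189) + E) = √(1189 - 1233610) = √(-1232421) = I*√1232421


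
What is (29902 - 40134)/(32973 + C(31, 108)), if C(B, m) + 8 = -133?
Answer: -1279/4104 ≈ -0.31165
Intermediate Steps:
C(B, m) = -141 (C(B, m) = -8 - 133 = -141)
(29902 - 40134)/(32973 + C(31, 108)) = (29902 - 40134)/(32973 - 141) = -10232/32832 = -10232*1/32832 = -1279/4104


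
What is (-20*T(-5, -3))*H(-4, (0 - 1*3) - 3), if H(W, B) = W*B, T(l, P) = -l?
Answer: -2400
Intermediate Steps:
H(W, B) = B*W
(-20*T(-5, -3))*H(-4, (0 - 1*3) - 3) = (-(-20)*(-5))*(((0 - 1*3) - 3)*(-4)) = (-20*5)*(((0 - 3) - 3)*(-4)) = -100*(-3 - 3)*(-4) = -(-600)*(-4) = -100*24 = -2400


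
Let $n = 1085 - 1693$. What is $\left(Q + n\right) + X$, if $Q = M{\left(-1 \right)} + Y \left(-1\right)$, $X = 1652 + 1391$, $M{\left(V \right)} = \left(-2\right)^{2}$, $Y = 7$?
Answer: $2432$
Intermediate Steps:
$M{\left(V \right)} = 4$
$X = 3043$
$Q = -3$ ($Q = 4 + 7 \left(-1\right) = 4 - 7 = -3$)
$n = -608$
$\left(Q + n\right) + X = \left(-3 - 608\right) + 3043 = -611 + 3043 = 2432$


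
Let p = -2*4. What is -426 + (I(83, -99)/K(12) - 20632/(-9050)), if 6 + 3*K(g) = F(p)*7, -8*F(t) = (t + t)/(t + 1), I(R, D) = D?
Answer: -13994747/36200 ≈ -386.60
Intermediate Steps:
p = -8
F(t) = -t/(4*(1 + t)) (F(t) = -(t + t)/(8*(t + 1)) = -2*t/(8*(1 + t)) = -t/(4*(1 + t)))
K(g) = -8/3 (K(g) = -2 + (-1*(-8)/(4 + 4*(-8))*7)/3 = -2 + (-1*(-8)/(4 - 32)*7)/3 = -2 + (-1*(-8)/(-28)*7)/3 = -2 + (-1*(-8)*(-1/28)*7)/3 = -2 + (-2/7*7)/3 = -2 + (⅓)*(-2) = -2 - ⅔ = -8/3)
-426 + (I(83, -99)/K(12) - 20632/(-9050)) = -426 + (-99/(-8/3) - 20632/(-9050)) = -426 + (-99*(-3/8) - 20632*(-1/9050)) = -426 + (297/8 + 10316/4525) = -426 + 1426453/36200 = -13994747/36200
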